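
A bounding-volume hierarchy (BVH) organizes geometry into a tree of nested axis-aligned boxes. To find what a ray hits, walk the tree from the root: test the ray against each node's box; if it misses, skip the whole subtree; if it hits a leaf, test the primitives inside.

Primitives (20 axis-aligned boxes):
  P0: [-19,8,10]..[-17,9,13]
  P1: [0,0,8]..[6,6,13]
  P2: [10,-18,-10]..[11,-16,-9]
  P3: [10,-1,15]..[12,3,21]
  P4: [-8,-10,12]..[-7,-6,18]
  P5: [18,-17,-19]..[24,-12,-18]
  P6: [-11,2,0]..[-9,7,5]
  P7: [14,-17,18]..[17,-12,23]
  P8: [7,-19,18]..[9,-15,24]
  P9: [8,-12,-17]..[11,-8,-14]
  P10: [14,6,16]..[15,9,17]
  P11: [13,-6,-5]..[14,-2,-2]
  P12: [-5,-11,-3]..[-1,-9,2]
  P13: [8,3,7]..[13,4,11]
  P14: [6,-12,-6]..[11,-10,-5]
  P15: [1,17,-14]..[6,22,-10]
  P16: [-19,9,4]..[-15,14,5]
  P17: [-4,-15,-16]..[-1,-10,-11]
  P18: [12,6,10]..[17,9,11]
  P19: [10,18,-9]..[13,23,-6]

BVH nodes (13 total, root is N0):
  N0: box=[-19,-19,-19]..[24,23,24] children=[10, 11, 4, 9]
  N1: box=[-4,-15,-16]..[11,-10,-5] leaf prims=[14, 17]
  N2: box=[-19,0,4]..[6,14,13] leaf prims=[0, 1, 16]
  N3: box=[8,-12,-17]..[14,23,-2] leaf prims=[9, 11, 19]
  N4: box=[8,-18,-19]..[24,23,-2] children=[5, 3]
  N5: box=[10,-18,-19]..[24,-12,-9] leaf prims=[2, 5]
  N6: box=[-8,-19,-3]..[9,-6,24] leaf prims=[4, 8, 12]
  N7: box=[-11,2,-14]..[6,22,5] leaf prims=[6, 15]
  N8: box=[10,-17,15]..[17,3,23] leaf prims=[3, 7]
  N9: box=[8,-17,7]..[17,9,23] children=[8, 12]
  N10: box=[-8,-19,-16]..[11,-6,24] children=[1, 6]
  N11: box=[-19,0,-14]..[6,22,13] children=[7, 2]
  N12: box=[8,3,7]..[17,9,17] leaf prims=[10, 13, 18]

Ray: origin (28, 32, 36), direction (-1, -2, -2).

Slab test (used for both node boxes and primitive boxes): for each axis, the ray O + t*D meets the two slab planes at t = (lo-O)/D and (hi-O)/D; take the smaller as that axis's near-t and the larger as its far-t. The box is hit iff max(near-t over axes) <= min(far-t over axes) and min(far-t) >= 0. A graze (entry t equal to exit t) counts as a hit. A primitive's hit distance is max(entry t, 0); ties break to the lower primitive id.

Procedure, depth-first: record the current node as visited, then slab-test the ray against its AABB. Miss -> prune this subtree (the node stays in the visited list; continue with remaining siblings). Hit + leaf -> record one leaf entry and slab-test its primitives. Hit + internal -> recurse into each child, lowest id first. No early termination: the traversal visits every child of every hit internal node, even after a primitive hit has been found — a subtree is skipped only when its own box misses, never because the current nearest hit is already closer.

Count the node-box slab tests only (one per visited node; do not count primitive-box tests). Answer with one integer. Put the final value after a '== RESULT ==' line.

Trace the traversal:
N0 x:[4,47] y:[9/2,51/2] z:[6,55/2] -> hit [6,51/2], descend [4, 9, 10, 11]
  N4 x:[4,20] y:[9/2,25] z:[19,55/2] -> hit [19,20], descend [3, 5]
    N3 x:[14,20] y:[9/2,22] z:[19,53/2] -> hit [19,20] leaf, test {P9(miss), P11(miss), P19(miss)}
    N5 x:[4,18] y:[22,25] z:[45/2,55/2] -> miss, prune
  N9 x:[11,20] y:[23/2,49/2] z:[13/2,29/2] -> hit [23/2,29/2], descend [8, 12]
    N8 x:[11,18] y:[29/2,49/2] z:[13/2,21/2] -> miss, prune
    N12 x:[11,20] y:[23/2,29/2] z:[19/2,29/2] -> hit [23/2,29/2] leaf, test {P10(miss), P13(miss), P18@t=25/2}
  N10 x:[17,36] y:[19,51/2] z:[6,26] -> hit [19,51/2], descend [1, 6]
    N1 x:[17,32] y:[21,47/2] z:[41/2,26] -> hit [21,47/2] leaf, test {P14@t=21, P17(miss)}
    N6 x:[19,36] y:[19,51/2] z:[6,39/2] -> hit [19,39/2] leaf, test {P4(miss), P8(miss), P12(miss)}
  N11 x:[22,47] y:[5,16] z:[23/2,25] -> miss, prune

Summary -> nodes [0, 4, 3, 5, 9, 8, 12, 10, 1, 6, 11]; box-tests=11; leaf-entries=4; first=P18

== RESULT ==
11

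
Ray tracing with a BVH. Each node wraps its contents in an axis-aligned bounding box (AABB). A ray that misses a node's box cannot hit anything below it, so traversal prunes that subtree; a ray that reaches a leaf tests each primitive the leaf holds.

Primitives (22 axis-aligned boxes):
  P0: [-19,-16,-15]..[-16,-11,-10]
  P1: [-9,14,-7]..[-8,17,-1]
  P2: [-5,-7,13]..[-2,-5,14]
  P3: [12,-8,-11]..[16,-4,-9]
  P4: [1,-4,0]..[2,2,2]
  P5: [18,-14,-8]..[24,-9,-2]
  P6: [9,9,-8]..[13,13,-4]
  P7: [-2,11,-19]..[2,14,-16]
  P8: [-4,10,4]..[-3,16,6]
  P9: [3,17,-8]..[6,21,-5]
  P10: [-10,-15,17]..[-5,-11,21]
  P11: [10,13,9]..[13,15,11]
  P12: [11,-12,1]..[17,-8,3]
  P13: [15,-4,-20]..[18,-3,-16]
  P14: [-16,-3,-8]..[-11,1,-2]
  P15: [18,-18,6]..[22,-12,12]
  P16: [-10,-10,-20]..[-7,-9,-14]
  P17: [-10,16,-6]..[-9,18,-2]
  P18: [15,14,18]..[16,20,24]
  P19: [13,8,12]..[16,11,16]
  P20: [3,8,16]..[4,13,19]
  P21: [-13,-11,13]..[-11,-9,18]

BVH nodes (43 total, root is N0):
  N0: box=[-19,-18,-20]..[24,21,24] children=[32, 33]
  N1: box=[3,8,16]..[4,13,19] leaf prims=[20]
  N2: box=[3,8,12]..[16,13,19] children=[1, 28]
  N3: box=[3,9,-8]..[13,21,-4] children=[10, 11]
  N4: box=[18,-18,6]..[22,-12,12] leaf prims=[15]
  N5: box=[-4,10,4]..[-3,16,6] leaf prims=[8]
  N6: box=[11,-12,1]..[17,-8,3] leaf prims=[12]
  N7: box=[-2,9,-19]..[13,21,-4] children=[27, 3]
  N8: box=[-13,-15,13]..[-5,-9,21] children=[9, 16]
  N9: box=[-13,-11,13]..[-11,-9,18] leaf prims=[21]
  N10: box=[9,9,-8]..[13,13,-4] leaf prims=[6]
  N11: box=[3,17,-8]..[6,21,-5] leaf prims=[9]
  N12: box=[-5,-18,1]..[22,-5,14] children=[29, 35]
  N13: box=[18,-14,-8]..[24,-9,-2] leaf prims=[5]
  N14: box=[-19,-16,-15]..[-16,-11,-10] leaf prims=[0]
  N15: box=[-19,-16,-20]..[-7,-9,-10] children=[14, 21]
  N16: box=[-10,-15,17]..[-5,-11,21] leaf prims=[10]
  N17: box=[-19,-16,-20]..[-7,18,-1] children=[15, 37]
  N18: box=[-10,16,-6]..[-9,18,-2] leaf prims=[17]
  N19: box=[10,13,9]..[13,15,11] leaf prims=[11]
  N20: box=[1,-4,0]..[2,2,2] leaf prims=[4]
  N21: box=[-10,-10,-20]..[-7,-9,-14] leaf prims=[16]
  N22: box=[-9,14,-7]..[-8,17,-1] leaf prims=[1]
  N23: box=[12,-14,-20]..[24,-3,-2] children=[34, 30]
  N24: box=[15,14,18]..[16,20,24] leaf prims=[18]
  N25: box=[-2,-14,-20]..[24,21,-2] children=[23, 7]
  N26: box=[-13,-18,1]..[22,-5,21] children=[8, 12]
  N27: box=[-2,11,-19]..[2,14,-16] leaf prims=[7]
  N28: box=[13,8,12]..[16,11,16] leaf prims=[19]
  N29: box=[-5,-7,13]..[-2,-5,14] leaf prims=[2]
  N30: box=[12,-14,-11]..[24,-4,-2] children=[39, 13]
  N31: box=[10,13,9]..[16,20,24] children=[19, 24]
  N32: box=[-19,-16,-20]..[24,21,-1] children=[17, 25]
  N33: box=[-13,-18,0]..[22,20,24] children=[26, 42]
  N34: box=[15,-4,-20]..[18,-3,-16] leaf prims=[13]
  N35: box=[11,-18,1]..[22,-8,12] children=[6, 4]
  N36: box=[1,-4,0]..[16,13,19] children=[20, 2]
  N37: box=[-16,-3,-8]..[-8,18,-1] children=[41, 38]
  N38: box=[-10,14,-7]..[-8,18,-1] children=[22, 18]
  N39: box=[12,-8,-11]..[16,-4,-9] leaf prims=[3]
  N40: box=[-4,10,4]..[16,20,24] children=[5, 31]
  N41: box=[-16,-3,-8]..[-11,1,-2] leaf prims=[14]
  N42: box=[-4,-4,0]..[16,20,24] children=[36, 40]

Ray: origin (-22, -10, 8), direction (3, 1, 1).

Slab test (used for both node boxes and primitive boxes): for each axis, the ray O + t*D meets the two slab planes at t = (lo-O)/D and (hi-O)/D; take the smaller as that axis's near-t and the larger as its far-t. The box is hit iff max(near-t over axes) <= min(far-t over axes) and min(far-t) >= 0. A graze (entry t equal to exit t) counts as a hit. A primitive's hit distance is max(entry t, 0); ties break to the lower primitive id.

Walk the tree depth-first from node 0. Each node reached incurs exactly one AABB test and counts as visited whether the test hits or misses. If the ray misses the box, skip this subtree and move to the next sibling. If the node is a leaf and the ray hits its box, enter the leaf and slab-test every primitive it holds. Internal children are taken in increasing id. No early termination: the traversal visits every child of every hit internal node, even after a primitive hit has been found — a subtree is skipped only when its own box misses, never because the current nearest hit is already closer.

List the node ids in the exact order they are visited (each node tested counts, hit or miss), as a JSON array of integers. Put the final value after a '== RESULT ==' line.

Traverse from the root:
N0 x:[1,46/3] y:[-8,31] z:[-28,16] -> hit [1,46/3], descend [32, 33]
  N32 x:[1,46/3] y:[-6,31] z:[-28,-9] -> miss, prune
  N33 x:[3,44/3] y:[-8,30] z:[-8,16] -> hit [3,44/3], descend [26, 42]
    N26 x:[3,44/3] y:[-8,5] z:[-7,13] -> hit [3,5], descend [8, 12]
      N8 x:[3,17/3] y:[-5,1] z:[5,13] -> miss, prune
      N12 x:[17/3,44/3] y:[-8,5] z:[-7,6] -> miss, prune
    N42 x:[6,38/3] y:[6,30] z:[-8,16] -> hit [6,38/3], descend [36, 40]
      N36 x:[23/3,38/3] y:[6,23] z:[-8,11] -> hit [23/3,11], descend [2, 20]
        N2 x:[25/3,38/3] y:[18,23] z:[4,11] -> miss, prune
        N20 x:[23/3,8] y:[6,12] z:[-8,-6] -> miss, prune
      N40 x:[6,38/3] y:[20,30] z:[-4,16] -> miss, prune

Summary -> nodes [0, 32, 33, 26, 8, 12, 42, 36, 2, 20, 40]; box-tests=11; leaf-entries=0; first=miss

== RESULT ==
[0, 32, 33, 26, 8, 12, 42, 36, 2, 20, 40]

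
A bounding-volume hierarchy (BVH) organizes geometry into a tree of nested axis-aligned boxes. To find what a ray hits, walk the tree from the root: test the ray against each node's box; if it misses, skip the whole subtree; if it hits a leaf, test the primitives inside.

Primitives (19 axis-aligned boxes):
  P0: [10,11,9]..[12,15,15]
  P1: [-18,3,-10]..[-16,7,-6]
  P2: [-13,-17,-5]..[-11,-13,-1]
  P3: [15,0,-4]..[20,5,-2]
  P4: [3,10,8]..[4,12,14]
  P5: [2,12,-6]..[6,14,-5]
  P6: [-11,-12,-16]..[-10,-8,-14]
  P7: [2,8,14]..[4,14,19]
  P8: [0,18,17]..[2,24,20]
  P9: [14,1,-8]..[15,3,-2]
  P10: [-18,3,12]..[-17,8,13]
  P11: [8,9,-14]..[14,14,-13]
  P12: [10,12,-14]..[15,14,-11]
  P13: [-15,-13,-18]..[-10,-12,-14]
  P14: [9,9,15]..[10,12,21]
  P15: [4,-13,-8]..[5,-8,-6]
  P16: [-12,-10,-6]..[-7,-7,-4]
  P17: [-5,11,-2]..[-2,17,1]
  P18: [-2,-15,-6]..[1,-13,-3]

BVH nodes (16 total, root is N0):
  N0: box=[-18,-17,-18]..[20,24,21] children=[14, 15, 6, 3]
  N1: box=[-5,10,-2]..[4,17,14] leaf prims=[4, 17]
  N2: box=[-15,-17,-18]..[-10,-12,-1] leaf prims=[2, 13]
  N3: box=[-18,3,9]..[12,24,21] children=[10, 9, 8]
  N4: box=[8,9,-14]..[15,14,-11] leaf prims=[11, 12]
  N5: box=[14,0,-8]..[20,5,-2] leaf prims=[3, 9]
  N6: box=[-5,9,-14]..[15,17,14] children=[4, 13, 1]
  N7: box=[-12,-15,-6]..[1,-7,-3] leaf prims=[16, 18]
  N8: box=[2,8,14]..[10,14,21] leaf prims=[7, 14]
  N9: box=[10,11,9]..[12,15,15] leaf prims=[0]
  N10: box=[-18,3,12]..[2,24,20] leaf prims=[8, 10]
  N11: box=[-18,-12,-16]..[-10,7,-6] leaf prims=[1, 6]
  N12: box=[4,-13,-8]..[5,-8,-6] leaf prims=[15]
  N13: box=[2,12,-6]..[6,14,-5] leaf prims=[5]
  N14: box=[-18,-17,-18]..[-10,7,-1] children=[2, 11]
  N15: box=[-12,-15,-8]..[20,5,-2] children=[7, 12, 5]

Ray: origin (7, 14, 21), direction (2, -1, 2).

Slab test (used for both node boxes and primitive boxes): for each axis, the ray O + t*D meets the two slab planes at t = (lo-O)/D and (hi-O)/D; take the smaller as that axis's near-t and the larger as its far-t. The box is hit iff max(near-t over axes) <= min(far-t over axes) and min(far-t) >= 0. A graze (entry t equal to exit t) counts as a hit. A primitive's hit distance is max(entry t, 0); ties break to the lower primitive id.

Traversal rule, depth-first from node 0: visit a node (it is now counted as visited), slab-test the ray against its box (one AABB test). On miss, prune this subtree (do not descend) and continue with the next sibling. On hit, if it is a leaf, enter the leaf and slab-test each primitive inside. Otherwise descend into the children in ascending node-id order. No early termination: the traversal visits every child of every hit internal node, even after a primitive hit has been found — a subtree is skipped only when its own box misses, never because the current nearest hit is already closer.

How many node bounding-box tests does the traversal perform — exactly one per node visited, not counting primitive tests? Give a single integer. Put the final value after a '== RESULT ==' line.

Trace the traversal:
N0 x:[-25/2,13/2] y:[-10,31] z:[-39/2,0] -> hit [-10,0], descend [3, 6, 14, 15]
  N3 x:[-25/2,5/2] y:[-10,11] z:[-6,0] -> hit [-6,0], descend [8, 9, 10]
    N8 x:[-5/2,3/2] y:[0,6] z:[-7/2,0] -> hit [0,0] leaf, test {P7(miss), P14(miss)}
    N9 x:[3/2,5/2] y:[-1,3] z:[-6,-3] -> miss, prune
    N10 x:[-25/2,-5/2] y:[-10,11] z:[-9/2,-1/2] -> miss, prune
  N6 x:[-6,4] y:[-3,5] z:[-35/2,-7/2] -> miss, prune
  N14 x:[-25/2,-17/2] y:[7,31] z:[-39/2,-11] -> miss, prune
  N15 x:[-19/2,13/2] y:[9,29] z:[-29/2,-23/2] -> miss, prune

Visited [0, 3, 8, 9, 10, 6, 14, 15]. Tests: 8 box, 1 leaf. Nearest: miss.

== RESULT ==
8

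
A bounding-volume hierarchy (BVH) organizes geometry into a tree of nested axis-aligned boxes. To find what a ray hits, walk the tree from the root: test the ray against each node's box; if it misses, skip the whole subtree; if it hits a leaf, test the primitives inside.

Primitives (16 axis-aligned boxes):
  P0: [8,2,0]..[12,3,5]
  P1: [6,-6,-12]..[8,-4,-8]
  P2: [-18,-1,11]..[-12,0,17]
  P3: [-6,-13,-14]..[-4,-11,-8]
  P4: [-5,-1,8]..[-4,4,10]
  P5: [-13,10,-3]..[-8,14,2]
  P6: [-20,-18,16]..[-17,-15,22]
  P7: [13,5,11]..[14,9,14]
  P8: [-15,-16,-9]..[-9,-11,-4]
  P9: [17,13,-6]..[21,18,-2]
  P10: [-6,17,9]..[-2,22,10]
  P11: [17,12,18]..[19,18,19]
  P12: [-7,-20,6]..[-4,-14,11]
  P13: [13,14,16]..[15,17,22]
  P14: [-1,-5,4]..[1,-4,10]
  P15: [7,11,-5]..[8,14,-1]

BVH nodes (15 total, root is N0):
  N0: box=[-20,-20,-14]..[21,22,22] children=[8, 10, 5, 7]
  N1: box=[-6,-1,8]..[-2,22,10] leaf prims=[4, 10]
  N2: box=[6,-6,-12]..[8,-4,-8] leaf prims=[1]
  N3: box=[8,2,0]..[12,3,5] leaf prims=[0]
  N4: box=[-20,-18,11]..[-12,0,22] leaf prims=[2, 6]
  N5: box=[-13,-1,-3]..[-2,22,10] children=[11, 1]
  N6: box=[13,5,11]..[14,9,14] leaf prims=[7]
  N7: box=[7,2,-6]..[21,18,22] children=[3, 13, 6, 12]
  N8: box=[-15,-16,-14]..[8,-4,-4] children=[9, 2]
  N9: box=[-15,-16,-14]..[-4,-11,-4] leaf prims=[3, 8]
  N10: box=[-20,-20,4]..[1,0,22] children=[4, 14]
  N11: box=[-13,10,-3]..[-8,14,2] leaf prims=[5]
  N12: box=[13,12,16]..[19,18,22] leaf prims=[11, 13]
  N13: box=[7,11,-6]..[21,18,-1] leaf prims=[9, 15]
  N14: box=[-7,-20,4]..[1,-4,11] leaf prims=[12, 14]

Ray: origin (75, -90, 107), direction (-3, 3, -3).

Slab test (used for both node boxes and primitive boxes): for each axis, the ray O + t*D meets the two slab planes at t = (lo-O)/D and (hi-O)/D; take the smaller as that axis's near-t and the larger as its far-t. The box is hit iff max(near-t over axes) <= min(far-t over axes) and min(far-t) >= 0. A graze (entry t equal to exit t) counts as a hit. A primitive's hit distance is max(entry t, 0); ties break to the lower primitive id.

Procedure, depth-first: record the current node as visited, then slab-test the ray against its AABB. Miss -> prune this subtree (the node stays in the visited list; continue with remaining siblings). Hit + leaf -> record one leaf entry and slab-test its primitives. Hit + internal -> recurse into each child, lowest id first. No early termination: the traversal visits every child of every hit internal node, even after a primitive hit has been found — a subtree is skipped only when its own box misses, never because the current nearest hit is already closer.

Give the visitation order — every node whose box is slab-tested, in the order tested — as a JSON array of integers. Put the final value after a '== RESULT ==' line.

Traverse from the root:
N0 x:[18,95/3] y:[70/3,112/3] z:[85/3,121/3] -> hit [85/3,95/3], descend [5, 7, 8, 10]
  N5 x:[77/3,88/3] y:[89/3,112/3] z:[97/3,110/3] -> miss, prune
  N7 x:[18,68/3] y:[92/3,36] z:[85/3,113/3] -> miss, prune
  N8 x:[67/3,30] y:[74/3,86/3] z:[37,121/3] -> miss, prune
  N10 x:[74/3,95/3] y:[70/3,30] z:[85/3,103/3] -> hit [85/3,30], descend [4, 14]
    N4 x:[29,95/3] y:[24,30] z:[85/3,32] -> hit [29,30] leaf, test {P2@t=30, P6(miss)}
    N14 x:[74/3,82/3] y:[70/3,86/3] z:[32,103/3] -> miss, prune

Visited [0, 5, 7, 8, 10, 4, 14]. Tests: 7 box, 1 leaf. Nearest: P2.

== RESULT ==
[0, 5, 7, 8, 10, 4, 14]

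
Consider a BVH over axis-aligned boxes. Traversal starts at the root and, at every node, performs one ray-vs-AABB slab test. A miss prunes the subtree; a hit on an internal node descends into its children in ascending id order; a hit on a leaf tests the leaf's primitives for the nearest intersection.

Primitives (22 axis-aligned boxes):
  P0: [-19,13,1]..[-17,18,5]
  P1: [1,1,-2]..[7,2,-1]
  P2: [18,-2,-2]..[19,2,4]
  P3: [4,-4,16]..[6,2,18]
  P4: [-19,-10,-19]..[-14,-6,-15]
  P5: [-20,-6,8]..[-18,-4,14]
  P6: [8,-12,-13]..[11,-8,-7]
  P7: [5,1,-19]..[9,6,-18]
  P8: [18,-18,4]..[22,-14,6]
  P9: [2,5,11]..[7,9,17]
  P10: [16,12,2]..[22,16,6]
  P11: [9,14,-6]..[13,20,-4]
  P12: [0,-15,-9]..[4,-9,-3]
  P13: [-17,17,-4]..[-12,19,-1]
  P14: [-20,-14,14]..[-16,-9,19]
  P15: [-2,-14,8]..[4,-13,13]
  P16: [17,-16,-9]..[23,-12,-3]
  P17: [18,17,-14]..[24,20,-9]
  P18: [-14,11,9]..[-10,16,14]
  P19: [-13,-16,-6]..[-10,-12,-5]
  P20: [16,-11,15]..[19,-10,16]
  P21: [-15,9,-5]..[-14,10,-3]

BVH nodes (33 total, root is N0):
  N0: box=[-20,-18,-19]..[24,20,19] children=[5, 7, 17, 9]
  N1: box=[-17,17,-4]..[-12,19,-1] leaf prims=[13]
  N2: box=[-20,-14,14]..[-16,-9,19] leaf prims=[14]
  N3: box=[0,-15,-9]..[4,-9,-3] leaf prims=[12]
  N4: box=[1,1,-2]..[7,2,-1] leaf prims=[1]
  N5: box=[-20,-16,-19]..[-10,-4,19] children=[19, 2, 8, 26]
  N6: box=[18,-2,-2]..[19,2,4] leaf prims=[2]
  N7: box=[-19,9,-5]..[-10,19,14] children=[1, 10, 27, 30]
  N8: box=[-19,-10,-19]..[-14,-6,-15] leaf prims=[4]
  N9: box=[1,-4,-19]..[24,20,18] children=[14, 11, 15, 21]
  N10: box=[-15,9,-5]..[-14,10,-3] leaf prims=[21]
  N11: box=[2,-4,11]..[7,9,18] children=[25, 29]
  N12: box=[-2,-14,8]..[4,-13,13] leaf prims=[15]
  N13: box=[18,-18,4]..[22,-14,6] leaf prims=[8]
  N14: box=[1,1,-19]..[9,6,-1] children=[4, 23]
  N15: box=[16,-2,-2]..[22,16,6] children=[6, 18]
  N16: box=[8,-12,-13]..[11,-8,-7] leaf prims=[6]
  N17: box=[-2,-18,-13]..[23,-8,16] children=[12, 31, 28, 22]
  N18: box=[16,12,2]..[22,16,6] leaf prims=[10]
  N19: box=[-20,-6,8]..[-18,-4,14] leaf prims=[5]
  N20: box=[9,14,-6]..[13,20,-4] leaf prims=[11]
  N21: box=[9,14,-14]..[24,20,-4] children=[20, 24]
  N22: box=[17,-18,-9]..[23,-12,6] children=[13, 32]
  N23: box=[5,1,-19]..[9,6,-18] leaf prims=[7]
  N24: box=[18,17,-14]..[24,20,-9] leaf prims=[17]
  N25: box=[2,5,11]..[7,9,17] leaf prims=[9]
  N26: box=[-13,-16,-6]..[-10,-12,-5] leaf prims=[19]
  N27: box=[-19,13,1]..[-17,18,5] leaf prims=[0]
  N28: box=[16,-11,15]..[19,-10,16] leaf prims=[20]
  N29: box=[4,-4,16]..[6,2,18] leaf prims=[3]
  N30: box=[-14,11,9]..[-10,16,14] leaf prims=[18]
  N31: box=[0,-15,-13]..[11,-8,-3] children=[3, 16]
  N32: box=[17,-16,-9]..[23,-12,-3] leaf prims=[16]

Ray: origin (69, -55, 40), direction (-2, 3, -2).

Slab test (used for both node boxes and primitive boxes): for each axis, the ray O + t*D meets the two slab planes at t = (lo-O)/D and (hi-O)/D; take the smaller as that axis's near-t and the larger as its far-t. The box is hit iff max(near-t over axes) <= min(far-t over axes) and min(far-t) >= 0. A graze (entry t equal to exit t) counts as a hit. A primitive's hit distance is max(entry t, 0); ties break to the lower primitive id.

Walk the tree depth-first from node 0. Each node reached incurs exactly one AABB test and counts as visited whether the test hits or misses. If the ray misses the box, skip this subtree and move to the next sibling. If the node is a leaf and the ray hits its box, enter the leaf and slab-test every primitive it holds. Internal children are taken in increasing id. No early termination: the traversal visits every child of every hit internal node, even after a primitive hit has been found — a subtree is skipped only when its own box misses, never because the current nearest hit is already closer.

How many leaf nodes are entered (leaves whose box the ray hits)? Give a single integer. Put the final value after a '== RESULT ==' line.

Traverse from the root:
N0 x:[45/2,89/2] y:[37/3,25] z:[21/2,59/2] -> hit [45/2,25], descend [5, 7, 9, 17]
  N5 x:[79/2,89/2] y:[13,17] z:[21/2,59/2] -> miss, prune
  N7 x:[79/2,44] y:[64/3,74/3] z:[13,45/2] -> miss, prune
  N9 x:[45/2,34] y:[17,25] z:[11,59/2] -> hit [45/2,25], descend [11, 14, 15, 21]
    N11 x:[31,67/2] y:[17,64/3] z:[11,29/2] -> miss, prune
    N14 x:[30,34] y:[56/3,61/3] z:[41/2,59/2] -> miss, prune
    N15 x:[47/2,53/2] y:[53/3,71/3] z:[17,21] -> miss, prune
    N21 x:[45/2,30] y:[23,25] z:[22,27] -> hit [23,25], descend [20, 24]
      N20 x:[28,30] y:[23,25] z:[22,23] -> miss, prune
      N24 x:[45/2,51/2] y:[24,25] z:[49/2,27] -> hit [49/2,25] leaf, test {P17@t=49/2}
  N17 x:[23,71/2] y:[37/3,47/3] z:[12,53/2] -> miss, prune

order=[0, 5, 7, 9, 11, 14, 15, 21, 20, 24, 17]  |boxes|=11  |leaves|=1  hit=P17

== RESULT ==
1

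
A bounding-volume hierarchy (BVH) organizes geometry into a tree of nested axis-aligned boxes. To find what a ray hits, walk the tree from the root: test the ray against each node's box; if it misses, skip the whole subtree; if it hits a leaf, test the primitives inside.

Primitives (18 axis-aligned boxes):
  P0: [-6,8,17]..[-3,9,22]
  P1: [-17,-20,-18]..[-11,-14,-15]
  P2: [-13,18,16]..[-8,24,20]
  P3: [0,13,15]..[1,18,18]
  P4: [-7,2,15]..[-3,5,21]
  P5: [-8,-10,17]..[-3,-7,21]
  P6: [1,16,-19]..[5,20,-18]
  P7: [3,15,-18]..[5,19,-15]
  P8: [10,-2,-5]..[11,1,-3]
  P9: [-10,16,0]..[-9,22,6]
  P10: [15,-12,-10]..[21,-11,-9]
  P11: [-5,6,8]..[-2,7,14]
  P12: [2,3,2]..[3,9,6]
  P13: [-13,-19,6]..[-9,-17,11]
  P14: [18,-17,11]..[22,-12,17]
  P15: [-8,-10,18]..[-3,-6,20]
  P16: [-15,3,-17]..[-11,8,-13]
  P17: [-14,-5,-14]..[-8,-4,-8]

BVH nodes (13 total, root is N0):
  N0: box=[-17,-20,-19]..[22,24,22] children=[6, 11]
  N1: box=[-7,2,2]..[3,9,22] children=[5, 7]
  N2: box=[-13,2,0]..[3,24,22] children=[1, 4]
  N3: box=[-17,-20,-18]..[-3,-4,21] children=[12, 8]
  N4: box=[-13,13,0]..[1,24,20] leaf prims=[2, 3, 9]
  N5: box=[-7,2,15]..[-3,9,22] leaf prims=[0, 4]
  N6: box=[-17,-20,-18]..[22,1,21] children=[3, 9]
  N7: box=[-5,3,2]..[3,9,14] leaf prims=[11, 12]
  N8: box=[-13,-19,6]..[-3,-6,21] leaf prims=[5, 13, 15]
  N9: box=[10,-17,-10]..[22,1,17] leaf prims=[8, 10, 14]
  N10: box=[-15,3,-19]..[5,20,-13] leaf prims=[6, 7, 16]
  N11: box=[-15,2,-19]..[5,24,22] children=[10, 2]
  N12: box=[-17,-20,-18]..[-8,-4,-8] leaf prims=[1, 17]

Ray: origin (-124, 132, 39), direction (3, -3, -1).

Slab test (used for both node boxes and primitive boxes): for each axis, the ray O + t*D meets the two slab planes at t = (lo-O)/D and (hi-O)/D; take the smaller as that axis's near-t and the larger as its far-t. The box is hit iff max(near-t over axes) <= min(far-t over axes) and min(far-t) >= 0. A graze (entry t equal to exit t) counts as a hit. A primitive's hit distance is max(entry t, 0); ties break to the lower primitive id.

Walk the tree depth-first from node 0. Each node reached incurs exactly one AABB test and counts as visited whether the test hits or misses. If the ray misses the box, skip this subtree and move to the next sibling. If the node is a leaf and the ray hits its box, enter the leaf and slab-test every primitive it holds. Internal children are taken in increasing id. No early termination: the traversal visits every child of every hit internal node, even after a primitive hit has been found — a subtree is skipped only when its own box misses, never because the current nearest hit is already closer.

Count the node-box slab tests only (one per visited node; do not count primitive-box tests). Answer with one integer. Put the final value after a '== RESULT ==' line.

Walk:
N0 x:[107/3,146/3] y:[36,152/3] z:[17,58] -> hit [36,146/3], descend [6, 11]
  N6 x:[107/3,146/3] y:[131/3,152/3] z:[18,57] -> hit [131/3,146/3], descend [3, 9]
    N3 x:[107/3,121/3] y:[136/3,152/3] z:[18,57] -> miss, prune
    N9 x:[134/3,146/3] y:[131/3,149/3] z:[22,49] -> hit [134/3,146/3] leaf, test {P8(miss), P10@t=48, P14(miss)}
  N11 x:[109/3,43] y:[36,130/3] z:[17,58] -> hit [109/3,43], descend [2, 10]
    N2 x:[37,127/3] y:[36,130/3] z:[17,39] -> hit [37,39], descend [1, 4]
      N1 x:[39,127/3] y:[41,130/3] z:[17,37] -> miss, prune
      N4 x:[37,125/3] y:[36,119/3] z:[19,39] -> hit [37,39] leaf, test {P2(miss), P3(miss), P9@t=38}
    N10 x:[109/3,43] y:[112/3,43] z:[52,58] -> miss, prune

Summary -> nodes [0, 6, 3, 9, 11, 2, 1, 4, 10]; box-tests=9; leaf-entries=2; first=P9

== RESULT ==
9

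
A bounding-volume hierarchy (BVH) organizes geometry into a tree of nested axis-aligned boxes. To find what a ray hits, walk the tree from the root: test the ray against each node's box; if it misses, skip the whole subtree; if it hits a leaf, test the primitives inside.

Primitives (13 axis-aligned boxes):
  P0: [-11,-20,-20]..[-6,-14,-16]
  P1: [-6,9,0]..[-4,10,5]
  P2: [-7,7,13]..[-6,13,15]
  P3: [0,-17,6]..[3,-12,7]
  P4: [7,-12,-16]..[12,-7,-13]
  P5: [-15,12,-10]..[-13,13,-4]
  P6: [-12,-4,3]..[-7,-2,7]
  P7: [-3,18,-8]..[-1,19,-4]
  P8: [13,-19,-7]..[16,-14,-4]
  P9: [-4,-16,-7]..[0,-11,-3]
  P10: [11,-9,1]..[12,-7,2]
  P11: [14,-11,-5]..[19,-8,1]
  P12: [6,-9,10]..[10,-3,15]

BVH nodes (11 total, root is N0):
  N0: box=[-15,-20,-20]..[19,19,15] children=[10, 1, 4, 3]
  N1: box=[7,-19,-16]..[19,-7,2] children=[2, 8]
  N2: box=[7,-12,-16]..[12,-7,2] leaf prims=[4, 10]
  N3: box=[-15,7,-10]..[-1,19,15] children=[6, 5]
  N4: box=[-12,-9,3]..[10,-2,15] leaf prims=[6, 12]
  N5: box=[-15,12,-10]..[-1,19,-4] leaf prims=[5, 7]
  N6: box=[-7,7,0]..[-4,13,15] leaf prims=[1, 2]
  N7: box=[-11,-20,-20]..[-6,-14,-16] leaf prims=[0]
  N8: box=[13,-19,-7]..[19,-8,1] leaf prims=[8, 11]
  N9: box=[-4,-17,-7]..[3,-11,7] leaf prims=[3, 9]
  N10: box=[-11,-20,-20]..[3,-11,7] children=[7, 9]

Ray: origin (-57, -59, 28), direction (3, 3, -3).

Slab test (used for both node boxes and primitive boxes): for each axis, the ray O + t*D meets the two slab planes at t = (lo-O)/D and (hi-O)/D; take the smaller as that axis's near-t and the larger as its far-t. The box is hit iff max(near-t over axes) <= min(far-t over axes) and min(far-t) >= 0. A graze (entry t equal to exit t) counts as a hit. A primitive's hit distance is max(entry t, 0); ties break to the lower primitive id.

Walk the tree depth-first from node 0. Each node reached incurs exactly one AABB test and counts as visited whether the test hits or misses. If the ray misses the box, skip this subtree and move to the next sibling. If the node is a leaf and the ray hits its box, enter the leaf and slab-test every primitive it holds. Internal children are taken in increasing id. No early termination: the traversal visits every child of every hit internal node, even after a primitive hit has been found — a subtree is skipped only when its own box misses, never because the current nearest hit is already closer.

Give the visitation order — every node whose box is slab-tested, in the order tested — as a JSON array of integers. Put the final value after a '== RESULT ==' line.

Traverse from the root:
N0 x:[14,76/3] y:[13,26] z:[13/3,16] -> hit [14,16], descend [1, 3, 4, 10]
  N1 x:[64/3,76/3] y:[40/3,52/3] z:[26/3,44/3] -> miss, prune
  N3 x:[14,56/3] y:[22,26] z:[13/3,38/3] -> miss, prune
  N4 x:[15,67/3] y:[50/3,19] z:[13/3,25/3] -> miss, prune
  N10 x:[46/3,20] y:[13,16] z:[7,16] -> hit [46/3,16], descend [7, 9]
    N7 x:[46/3,17] y:[13,15] z:[44/3,16] -> miss, prune
    N9 x:[53/3,20] y:[14,16] z:[7,35/3] -> miss, prune

Visited [0, 1, 3, 4, 10, 7, 9]. Tests: 7 box, 0 leaf. Nearest: miss.

== RESULT ==
[0, 1, 3, 4, 10, 7, 9]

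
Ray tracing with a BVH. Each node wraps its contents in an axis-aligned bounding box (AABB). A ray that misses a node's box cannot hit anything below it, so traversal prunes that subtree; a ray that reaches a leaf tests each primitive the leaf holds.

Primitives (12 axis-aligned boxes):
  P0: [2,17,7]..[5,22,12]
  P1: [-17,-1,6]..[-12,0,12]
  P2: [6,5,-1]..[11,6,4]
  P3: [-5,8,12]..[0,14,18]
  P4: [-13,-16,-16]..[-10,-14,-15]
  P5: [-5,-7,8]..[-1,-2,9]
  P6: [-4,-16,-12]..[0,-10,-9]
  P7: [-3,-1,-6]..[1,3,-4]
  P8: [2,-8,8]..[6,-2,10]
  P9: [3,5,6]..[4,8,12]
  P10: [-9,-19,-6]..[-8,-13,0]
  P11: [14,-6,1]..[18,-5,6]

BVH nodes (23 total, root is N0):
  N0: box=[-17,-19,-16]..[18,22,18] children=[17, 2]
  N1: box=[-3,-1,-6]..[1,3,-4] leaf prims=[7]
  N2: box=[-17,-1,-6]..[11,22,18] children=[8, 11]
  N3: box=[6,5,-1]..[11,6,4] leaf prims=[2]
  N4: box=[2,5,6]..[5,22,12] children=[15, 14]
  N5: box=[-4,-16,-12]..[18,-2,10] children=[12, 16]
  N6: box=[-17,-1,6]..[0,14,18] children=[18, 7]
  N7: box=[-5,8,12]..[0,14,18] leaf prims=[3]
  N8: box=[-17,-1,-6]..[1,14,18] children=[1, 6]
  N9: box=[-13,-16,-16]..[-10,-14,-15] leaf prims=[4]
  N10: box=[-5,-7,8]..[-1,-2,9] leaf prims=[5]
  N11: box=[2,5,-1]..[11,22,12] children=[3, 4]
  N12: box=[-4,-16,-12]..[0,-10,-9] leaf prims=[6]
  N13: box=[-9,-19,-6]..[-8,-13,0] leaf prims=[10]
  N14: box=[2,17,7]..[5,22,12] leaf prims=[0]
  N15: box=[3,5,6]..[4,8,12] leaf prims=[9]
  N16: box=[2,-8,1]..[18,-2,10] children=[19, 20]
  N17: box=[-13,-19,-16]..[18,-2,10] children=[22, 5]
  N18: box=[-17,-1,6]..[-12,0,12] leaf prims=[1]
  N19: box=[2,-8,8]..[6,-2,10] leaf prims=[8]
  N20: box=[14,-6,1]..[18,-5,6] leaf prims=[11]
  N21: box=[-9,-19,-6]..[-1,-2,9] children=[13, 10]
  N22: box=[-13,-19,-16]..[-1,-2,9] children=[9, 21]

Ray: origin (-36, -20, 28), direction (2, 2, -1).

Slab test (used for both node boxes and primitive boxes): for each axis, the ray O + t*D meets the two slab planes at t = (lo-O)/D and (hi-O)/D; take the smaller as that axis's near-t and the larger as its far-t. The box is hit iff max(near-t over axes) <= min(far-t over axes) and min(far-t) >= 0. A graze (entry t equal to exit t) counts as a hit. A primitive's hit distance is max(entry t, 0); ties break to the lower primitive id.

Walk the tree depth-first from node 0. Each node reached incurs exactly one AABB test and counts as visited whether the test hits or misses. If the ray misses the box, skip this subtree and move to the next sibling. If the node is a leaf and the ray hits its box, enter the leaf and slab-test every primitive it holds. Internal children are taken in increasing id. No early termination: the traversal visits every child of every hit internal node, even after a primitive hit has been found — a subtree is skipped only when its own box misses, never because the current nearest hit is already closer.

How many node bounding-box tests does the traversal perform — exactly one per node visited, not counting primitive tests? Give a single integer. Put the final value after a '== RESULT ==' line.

Traverse from the root:
N0 x:[19/2,27] y:[1/2,21] z:[10,44] -> hit [10,21], descend [2, 17]
  N2 x:[19/2,47/2] y:[19/2,21] z:[10,34] -> hit [10,21], descend [8, 11]
    N8 x:[19/2,37/2] y:[19/2,17] z:[10,34] -> hit [10,17], descend [1, 6]
      N1 x:[33/2,37/2] y:[19/2,23/2] z:[32,34] -> miss, prune
      N6 x:[19/2,18] y:[19/2,17] z:[10,22] -> hit [10,17], descend [7, 18]
        N7 x:[31/2,18] y:[14,17] z:[10,16] -> hit [31/2,16] leaf, test {P3@t=31/2}
        N18 x:[19/2,12] y:[19/2,10] z:[16,22] -> miss, prune
    N11 x:[19,47/2] y:[25/2,21] z:[16,29] -> hit [19,21], descend [3, 4]
      N3 x:[21,47/2] y:[25/2,13] z:[24,29] -> miss, prune
      N4 x:[19,41/2] y:[25/2,21] z:[16,22] -> hit [19,41/2], descend [14, 15]
        N14 x:[19,41/2] y:[37/2,21] z:[16,21] -> hit [19,41/2] leaf, test {P0@t=19}
        N15 x:[39/2,20] y:[25/2,14] z:[16,22] -> miss, prune
  N17 x:[23/2,27] y:[1/2,9] z:[18,44] -> miss, prune

Visited [0, 2, 8, 1, 6, 7, 18, 11, 3, 4, 14, 15, 17]. Tests: 13 box, 2 leaf. Nearest: P3.

== RESULT ==
13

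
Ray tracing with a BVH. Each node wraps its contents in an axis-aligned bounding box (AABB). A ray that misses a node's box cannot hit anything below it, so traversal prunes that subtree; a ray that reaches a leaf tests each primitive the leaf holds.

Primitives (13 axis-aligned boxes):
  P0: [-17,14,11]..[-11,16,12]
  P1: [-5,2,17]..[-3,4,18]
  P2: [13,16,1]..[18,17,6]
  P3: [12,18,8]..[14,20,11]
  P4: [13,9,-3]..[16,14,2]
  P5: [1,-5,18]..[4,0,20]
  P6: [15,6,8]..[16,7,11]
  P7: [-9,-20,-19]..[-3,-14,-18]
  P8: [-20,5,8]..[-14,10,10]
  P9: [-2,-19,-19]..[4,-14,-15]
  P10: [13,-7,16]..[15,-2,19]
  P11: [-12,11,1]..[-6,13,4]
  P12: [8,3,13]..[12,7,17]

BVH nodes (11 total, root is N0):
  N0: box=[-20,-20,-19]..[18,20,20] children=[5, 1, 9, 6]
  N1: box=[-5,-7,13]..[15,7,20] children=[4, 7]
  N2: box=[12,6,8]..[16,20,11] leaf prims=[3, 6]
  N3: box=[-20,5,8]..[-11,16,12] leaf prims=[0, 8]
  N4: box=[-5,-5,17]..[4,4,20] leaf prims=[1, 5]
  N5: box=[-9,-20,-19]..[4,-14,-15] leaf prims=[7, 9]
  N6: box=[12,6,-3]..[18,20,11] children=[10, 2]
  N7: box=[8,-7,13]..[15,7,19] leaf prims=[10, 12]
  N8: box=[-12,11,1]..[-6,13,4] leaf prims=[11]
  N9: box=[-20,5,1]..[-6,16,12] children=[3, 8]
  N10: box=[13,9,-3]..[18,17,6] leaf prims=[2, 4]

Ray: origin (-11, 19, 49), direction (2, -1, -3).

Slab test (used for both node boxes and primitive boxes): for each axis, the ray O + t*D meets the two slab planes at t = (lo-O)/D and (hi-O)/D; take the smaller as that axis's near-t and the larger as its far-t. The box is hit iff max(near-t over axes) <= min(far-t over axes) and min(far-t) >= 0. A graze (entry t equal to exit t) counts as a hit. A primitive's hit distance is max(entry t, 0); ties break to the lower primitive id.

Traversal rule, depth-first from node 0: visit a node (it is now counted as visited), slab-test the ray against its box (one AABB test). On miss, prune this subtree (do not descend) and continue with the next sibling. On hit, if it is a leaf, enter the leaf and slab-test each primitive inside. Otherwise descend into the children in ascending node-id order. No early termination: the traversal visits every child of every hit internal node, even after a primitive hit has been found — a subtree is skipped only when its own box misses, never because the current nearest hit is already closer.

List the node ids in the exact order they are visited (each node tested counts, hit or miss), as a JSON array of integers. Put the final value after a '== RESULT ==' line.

Trace the traversal:
N0 x:[-9/2,29/2] y:[-1,39] z:[29/3,68/3] -> hit [29/3,29/2], descend [1, 5, 6, 9]
  N1 x:[3,13] y:[12,26] z:[29/3,12] -> hit [12,12], descend [4, 7]
    N4 x:[3,15/2] y:[15,24] z:[29/3,32/3] -> miss, prune
    N7 x:[19/2,13] y:[12,26] z:[10,12] -> hit [12,12] leaf, test {P10(miss), P12(miss)}
  N5 x:[1,15/2] y:[33,39] z:[64/3,68/3] -> miss, prune
  N6 x:[23/2,29/2] y:[-1,13] z:[38/3,52/3] -> hit [38/3,13], descend [2, 10]
    N2 x:[23/2,27/2] y:[-1,13] z:[38/3,41/3] -> hit [38/3,13] leaf, test {P3(miss), P6@t=13}
    N10 x:[12,29/2] y:[2,10] z:[43/3,52/3] -> miss, prune
  N9 x:[-9/2,5/2] y:[3,14] z:[37/3,16] -> miss, prune

9 AABB tests over nodes [0, 1, 4, 7, 5, 6, 2, 10, 9]; 2 leaves entered; closest P6.

== RESULT ==
[0, 1, 4, 7, 5, 6, 2, 10, 9]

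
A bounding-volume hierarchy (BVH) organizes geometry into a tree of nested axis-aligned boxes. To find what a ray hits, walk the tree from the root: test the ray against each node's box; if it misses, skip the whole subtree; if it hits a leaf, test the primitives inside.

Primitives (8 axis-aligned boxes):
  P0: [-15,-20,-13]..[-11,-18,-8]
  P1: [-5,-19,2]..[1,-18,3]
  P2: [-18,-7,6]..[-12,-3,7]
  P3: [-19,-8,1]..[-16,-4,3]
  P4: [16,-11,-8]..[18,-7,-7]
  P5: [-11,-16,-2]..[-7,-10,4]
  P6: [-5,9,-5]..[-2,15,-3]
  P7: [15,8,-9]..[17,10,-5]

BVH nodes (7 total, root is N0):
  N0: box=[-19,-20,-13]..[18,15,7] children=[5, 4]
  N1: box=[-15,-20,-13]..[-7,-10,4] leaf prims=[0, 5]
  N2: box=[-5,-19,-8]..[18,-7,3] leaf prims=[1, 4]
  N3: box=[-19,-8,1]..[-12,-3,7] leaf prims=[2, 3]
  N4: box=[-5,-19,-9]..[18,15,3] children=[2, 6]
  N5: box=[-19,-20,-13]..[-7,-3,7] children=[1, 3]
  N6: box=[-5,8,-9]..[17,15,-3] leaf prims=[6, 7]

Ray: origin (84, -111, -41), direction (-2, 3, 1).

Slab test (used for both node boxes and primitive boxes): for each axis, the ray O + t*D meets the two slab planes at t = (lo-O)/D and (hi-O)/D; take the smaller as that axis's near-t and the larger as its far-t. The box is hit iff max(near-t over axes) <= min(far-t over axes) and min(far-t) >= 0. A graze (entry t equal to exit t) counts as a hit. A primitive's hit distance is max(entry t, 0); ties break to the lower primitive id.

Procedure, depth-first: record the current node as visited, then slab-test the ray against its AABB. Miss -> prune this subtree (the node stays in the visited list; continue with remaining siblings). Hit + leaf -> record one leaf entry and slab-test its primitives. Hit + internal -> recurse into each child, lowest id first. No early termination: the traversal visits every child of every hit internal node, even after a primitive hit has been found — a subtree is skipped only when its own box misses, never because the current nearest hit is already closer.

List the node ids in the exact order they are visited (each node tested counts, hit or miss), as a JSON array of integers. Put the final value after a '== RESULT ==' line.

Walk:
N0 x:[33,103/2] y:[91/3,42] z:[28,48] -> hit [33,42], descend [4, 5]
  N4 x:[33,89/2] y:[92/3,42] z:[32,44] -> hit [33,42], descend [2, 6]
    N2 x:[33,89/2] y:[92/3,104/3] z:[33,44] -> hit [33,104/3] leaf, test {P1(miss), P4@t=100/3}
    N6 x:[67/2,89/2] y:[119/3,42] z:[32,38] -> miss, prune
  N5 x:[91/2,103/2] y:[91/3,36] z:[28,48] -> miss, prune

order=[0, 4, 2, 6, 5]  |boxes|=5  |leaves|=1  hit=P4

== RESULT ==
[0, 4, 2, 6, 5]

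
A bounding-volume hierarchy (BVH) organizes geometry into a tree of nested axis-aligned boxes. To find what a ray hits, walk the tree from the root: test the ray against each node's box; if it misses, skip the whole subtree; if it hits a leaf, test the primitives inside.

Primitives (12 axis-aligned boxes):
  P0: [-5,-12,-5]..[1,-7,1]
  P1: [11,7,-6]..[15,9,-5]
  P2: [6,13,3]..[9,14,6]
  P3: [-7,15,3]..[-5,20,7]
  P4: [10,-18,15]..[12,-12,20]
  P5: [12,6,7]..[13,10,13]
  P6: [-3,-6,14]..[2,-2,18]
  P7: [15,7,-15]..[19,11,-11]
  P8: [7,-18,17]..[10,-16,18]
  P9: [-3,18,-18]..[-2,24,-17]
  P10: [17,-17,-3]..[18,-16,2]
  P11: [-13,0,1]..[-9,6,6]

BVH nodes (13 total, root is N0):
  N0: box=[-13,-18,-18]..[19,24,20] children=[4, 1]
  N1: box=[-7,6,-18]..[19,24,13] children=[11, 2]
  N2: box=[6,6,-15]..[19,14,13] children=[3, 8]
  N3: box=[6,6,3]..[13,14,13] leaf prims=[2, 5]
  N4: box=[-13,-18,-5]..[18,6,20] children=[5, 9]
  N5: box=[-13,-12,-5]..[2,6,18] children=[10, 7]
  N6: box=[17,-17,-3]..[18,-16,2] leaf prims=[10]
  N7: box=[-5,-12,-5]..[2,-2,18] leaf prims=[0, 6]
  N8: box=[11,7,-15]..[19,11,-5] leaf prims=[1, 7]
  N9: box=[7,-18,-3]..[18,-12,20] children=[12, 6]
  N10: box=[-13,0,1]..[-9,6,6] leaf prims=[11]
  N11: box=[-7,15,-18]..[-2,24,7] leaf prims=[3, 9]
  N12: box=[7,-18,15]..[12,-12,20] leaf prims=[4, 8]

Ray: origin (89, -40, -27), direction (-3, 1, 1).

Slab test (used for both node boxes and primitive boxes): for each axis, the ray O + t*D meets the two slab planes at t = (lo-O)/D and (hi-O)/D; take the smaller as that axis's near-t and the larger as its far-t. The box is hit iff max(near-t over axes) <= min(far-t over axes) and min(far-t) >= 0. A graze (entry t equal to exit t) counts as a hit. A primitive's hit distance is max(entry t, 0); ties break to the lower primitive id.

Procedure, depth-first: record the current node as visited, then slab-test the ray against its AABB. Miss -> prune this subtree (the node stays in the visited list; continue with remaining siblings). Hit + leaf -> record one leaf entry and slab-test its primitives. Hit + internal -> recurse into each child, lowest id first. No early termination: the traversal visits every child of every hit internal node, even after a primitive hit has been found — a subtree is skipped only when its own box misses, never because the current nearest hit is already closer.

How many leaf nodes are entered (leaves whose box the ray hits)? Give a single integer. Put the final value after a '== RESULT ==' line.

Traverse from the root:
N0 x:[70/3,34] y:[22,64] z:[9,47] -> hit [70/3,34], descend [1, 4]
  N1 x:[70/3,32] y:[46,64] z:[9,40] -> miss, prune
  N4 x:[71/3,34] y:[22,46] z:[22,47] -> hit [71/3,34], descend [5, 9]
    N5 x:[29,34] y:[28,46] z:[22,45] -> hit [29,34], descend [7, 10]
      N7 x:[29,94/3] y:[28,38] z:[22,45] -> hit [29,94/3] leaf, test {P0(miss), P6(miss)}
      N10 x:[98/3,34] y:[40,46] z:[28,33] -> miss, prune
    N9 x:[71/3,82/3] y:[22,28] z:[24,47] -> hit [24,82/3], descend [6, 12]
      N6 x:[71/3,24] y:[23,24] z:[24,29] -> hit [24,24] leaf, test {P10@t=24}
      N12 x:[77/3,82/3] y:[22,28] z:[42,47] -> miss, prune

9 AABB tests over nodes [0, 1, 4, 5, 7, 10, 9, 6, 12]; 2 leaves entered; closest P10.

== RESULT ==
2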